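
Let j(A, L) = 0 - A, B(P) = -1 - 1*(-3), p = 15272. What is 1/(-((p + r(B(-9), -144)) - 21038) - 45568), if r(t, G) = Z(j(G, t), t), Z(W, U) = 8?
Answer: -1/39810 ≈ -2.5119e-5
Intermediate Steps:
B(P) = 2 (B(P) = -1 + 3 = 2)
j(A, L) = -A
r(t, G) = 8
1/(-((p + r(B(-9), -144)) - 21038) - 45568) = 1/(-((15272 + 8) - 21038) - 45568) = 1/(-(15280 - 21038) - 45568) = 1/(-1*(-5758) - 45568) = 1/(5758 - 45568) = 1/(-39810) = -1/39810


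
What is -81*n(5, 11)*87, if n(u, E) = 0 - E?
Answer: 77517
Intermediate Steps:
n(u, E) = -E
-81*n(5, 11)*87 = -(-81)*11*87 = -81*(-11)*87 = 891*87 = 77517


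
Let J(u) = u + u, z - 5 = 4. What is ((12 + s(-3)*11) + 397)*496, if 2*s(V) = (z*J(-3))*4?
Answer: -386384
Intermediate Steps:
z = 9 (z = 5 + 4 = 9)
J(u) = 2*u
s(V) = -108 (s(V) = ((9*(2*(-3)))*4)/2 = ((9*(-6))*4)/2 = (-54*4)/2 = (½)*(-216) = -108)
((12 + s(-3)*11) + 397)*496 = ((12 - 108*11) + 397)*496 = ((12 - 1188) + 397)*496 = (-1176 + 397)*496 = -779*496 = -386384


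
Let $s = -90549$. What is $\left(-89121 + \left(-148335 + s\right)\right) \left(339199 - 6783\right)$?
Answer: $-109034110080$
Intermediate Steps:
$\left(-89121 + \left(-148335 + s\right)\right) \left(339199 - 6783\right) = \left(-89121 - 238884\right) \left(339199 - 6783\right) = \left(-89121 - 238884\right) 332416 = \left(-328005\right) 332416 = -109034110080$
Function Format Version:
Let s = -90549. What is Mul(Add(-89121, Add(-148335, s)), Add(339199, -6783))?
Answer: -109034110080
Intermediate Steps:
Mul(Add(-89121, Add(-148335, s)), Add(339199, -6783)) = Mul(Add(-89121, Add(-148335, -90549)), Add(339199, -6783)) = Mul(Add(-89121, -238884), 332416) = Mul(-328005, 332416) = -109034110080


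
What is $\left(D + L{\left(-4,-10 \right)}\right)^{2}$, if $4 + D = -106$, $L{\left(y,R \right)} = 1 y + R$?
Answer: $15376$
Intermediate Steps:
$L{\left(y,R \right)} = R + y$ ($L{\left(y,R \right)} = y + R = R + y$)
$D = -110$ ($D = -4 - 106 = -110$)
$\left(D + L{\left(-4,-10 \right)}\right)^{2} = \left(-110 - 14\right)^{2} = \left(-124\right)^{2} = 15376$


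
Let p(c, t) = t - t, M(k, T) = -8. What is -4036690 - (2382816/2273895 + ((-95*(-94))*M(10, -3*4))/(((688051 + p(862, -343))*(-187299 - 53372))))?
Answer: -38974064906689419589274/9654953635095405 ≈ -4.0367e+6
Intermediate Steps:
p(c, t) = 0
-4036690 - (2382816/2273895 + ((-95*(-94))*M(10, -3*4))/(((688051 + p(862, -343))*(-187299 - 53372)))) = -4036690 - (2382816/2273895 + (-95*(-94)*(-8))/(((688051 + 0)*(-187299 - 53372)))) = -4036690 - (2382816*(1/2273895) + (8930*(-8))/((688051*(-240671)))) = -4036690 - (794272/757965 - 71440/(-165593922221)) = -4036690 - (794272/757965 - 71440*(-1/165593922221)) = -4036690 - (794272/757965 + 71440/165593922221) = -4036690 - 1*10117436149179824/9654953635095405 = -4036690 - 10117436149179824/9654953635095405 = -38974064906689419589274/9654953635095405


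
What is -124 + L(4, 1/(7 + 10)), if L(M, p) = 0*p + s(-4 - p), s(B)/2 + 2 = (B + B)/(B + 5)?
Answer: -581/4 ≈ -145.25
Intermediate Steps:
s(B) = -4 + 4*B/(5 + B) (s(B) = -4 + 2*((B + B)/(B + 5)) = -4 + 2*((2*B)/(5 + B)) = -4 + 2*(2*B/(5 + B)) = -4 + 4*B/(5 + B))
L(M, p) = -20/(1 - p) (L(M, p) = 0*p - 20/(5 + (-4 - p)) = 0 - 20/(1 - p) = -20/(1 - p))
-124 + L(4, 1/(7 + 10)) = -124 + 20/(-1 + 1/(7 + 10)) = -124 + 20/(-1 + 1/17) = -124 + 20/(-16/17) = -124 + 20*(-17/16) = -124 - 85/4 = -581/4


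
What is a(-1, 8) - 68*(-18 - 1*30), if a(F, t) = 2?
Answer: 3266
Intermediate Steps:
a(-1, 8) - 68*(-18 - 1*30) = 2 - 68*(-18 - 1*30) = 2 - 68*(-18 - 30) = 2 - 68*(-48) = 2 + 3264 = 3266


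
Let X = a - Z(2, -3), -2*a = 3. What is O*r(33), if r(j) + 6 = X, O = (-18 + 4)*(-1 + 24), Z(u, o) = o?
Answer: 1449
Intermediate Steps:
a = -3/2 (a = -1/2*3 = -3/2 ≈ -1.5000)
X = 3/2 (X = -3/2 - 1*(-3) = -3/2 + 3 = 3/2 ≈ 1.5000)
O = -322 (O = -14*23 = -322)
r(j) = -9/2 (r(j) = -6 + 3/2 = -9/2)
O*r(33) = -322*(-9/2) = 1449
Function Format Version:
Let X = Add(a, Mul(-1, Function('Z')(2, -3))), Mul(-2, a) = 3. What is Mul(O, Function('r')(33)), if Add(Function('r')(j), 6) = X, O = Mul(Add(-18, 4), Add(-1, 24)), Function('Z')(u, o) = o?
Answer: 1449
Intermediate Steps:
a = Rational(-3, 2) (a = Mul(Rational(-1, 2), 3) = Rational(-3, 2) ≈ -1.5000)
X = Rational(3, 2) (X = Add(Rational(-3, 2), Mul(-1, -3)) = Add(Rational(-3, 2), 3) = Rational(3, 2) ≈ 1.5000)
O = -322 (O = Mul(-14, 23) = -322)
Function('r')(j) = Rational(-9, 2) (Function('r')(j) = Add(-6, Rational(3, 2)) = Rational(-9, 2))
Mul(O, Function('r')(33)) = Mul(-322, Rational(-9, 2)) = 1449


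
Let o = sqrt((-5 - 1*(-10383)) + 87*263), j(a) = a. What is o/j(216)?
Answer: sqrt(33259)/216 ≈ 0.84431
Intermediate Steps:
o = sqrt(33259) (o = sqrt((-5 + 10383) + 22881) = sqrt(10378 + 22881) = sqrt(33259) ≈ 182.37)
o/j(216) = sqrt(33259)/216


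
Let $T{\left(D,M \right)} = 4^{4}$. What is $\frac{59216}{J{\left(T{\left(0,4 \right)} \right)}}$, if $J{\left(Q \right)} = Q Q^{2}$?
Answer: $\frac{3701}{1048576} \approx 0.0035295$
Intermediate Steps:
$T{\left(D,M \right)} = 256$
$J{\left(Q \right)} = Q^{3}$
$\frac{59216}{J{\left(T{\left(0,4 \right)} \right)}} = \frac{59216}{256^{3}} = \frac{59216}{16777216} = 59216 \cdot \frac{1}{16777216} = \frac{3701}{1048576}$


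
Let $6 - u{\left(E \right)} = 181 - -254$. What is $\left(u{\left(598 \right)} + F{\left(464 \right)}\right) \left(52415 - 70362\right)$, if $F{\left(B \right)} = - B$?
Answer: $16026671$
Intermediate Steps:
$u{\left(E \right)} = -429$ ($u{\left(E \right)} = 6 - \left(181 - -254\right) = 6 - \left(181 + 254\right) = 6 - 435 = -429$)
$\left(u{\left(598 \right)} + F{\left(464 \right)}\right) \left(52415 - 70362\right) = \left(-429 - 464\right) \left(52415 - 70362\right) = \left(-429 - 464\right) \left(-17947\right) = \left(-893\right) \left(-17947\right) = 16026671$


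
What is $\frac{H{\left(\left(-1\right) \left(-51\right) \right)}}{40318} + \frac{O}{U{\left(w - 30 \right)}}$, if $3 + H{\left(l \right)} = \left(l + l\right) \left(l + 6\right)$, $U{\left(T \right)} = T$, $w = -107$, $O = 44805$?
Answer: $- \frac{1805651883}{5523566} \approx -326.9$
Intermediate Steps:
$H{\left(l \right)} = -3 + 2 l \left(6 + l\right)$ ($H{\left(l \right)} = -3 + \left(l + l\right) \left(l + 6\right) = -3 + 2 l \left(6 + l\right)$)
$\frac{H{\left(\left(-1\right) \left(-51\right) \right)}}{40318} + \frac{O}{U{\left(w - 30 \right)}} = \frac{-3 + 2 \left(\left(-1\right) \left(-51\right)\right)^{2} + 12 \left(\left(-1\right) \left(-51\right)\right)}{40318} + \frac{44805}{-107 - 30} = \left(-3 + 2 \cdot 51^{2} + 12 \cdot 51\right) \frac{1}{40318} + \frac{44805}{-107 - 30} = \left(-3 + 2 \cdot 2601 + 612\right) \frac{1}{40318} + \frac{44805}{-137} = \left(-3 + 5202 + 612\right) \frac{1}{40318} + 44805 \left(- \frac{1}{137}\right) = 5811 \cdot \frac{1}{40318} - \frac{44805}{137} = \frac{5811}{40318} - \frac{44805}{137} = - \frac{1805651883}{5523566}$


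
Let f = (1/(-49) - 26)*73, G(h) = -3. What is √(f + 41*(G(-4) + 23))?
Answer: I*√52895/7 ≈ 32.856*I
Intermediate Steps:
f = -93075/49 (f = (-1/49 - 26)*73 = -1275/49*73 = -93075/49 ≈ -1899.5)
√(f + 41*(G(-4) + 23)) = √(-93075/49 + 41*(-3 + 23)) = √(-93075/49 + 41*20) = √(-93075/49 + 820) = √(-52895/49) = I*√52895/7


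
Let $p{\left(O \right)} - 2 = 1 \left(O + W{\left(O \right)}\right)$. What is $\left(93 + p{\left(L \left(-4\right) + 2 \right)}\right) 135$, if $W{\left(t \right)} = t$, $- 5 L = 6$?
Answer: $14661$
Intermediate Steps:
$L = - \frac{6}{5}$ ($L = \left(- \frac{1}{5}\right) 6 = - \frac{6}{5} \approx -1.2$)
$p{\left(O \right)} = 2 + 2 O$ ($p{\left(O \right)} = 2 + 1 \left(O + O\right) = 2 + 1 \cdot 2 O = 2 + 2 O$)
$\left(93 + p{\left(L \left(-4\right) + 2 \right)}\right) 135 = \left(93 + \left(2 + 2 \left(\left(- \frac{6}{5}\right) \left(-4\right) + 2\right)\right)\right) 135 = \left(93 + \left(2 + 2 \left(\frac{24}{5} + 2\right)\right)\right) 135 = \left(93 + \left(2 + 2 \cdot \frac{34}{5}\right)\right) 135 = \left(93 + \left(2 + \frac{68}{5}\right)\right) 135 = \left(93 + \frac{78}{5}\right) 135 = \frac{543}{5} \cdot 135 = 14661$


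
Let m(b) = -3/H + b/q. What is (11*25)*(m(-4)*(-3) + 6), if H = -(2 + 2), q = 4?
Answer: 7425/4 ≈ 1856.3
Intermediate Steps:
H = -4 (H = -1*4 = -4)
m(b) = ¾ + b/4 (m(b) = -3/(-4) + b/4 = -3*(-¼) + b*(¼) = ¾ + b/4)
(11*25)*(m(-4)*(-3) + 6) = (11*25)*((¾ + (¼)*(-4))*(-3) + 6) = 275*((¾ - 1)*(-3) + 6) = 275*(-¼*(-3) + 6) = 275*(¾ + 6) = 275*(27/4) = 7425/4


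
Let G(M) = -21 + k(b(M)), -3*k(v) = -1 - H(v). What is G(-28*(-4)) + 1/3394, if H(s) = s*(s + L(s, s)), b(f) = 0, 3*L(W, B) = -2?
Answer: -210425/10182 ≈ -20.666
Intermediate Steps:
L(W, B) = -⅔ (L(W, B) = (⅓)*(-2) = -⅔)
H(s) = s*(-⅔ + s) (H(s) = s*(s - ⅔) = s*(-⅔ + s))
k(v) = ⅓ + v*(-2 + 3*v)/9 (k(v) = -(-1 - v*(-2 + 3*v)/3)/3 = ⅓ + v*(-2 + 3*v)/9)
G(M) = -62/3 (G(M) = -21 + (⅓ + (⅑)*0*(-2 + 3*0)) = -21 + (⅓ + (⅑)*0*(-2 + 0)) = -21 + (⅓ + (⅑)*0*(-2)) = -21 + (⅓ + 0) = -21 + ⅓ = -62/3)
G(-28*(-4)) + 1/3394 = -62/3 + 1/3394 = -210425/10182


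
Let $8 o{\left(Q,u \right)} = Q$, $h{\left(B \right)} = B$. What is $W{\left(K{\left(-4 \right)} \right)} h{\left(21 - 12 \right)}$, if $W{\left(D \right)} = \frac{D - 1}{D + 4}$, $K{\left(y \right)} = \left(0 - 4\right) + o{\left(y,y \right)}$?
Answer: $99$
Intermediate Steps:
$o{\left(Q,u \right)} = \frac{Q}{8}$
$K{\left(y \right)} = -4 + \frac{y}{8}$ ($K{\left(y \right)} = \left(0 - 4\right) + \frac{y}{8} = -4 + \frac{y}{8}$)
$W{\left(D \right)} = \frac{-1 + D}{4 + D}$
$W{\left(K{\left(-4 \right)} \right)} h{\left(21 - 12 \right)} = \frac{-1 + \left(-4 + \frac{1}{8} \left(-4\right)\right)}{4 + \left(-4 + \frac{1}{8} \left(-4\right)\right)} \left(21 - 12\right) = \frac{-1 - \frac{9}{2}}{4 - \frac{9}{2}} \left(21 - 12\right) = \frac{-1 - \frac{9}{2}}{4 - \frac{9}{2}} \cdot 9 = \frac{1}{- \frac{1}{2}} \left(- \frac{11}{2}\right) 9 = \left(-2\right) \left(- \frac{11}{2}\right) 9 = 11 \cdot 9 = 99$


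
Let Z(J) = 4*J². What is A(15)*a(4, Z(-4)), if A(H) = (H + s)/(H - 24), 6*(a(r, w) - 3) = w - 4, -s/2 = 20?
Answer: 325/9 ≈ 36.111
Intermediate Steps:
s = -40 (s = -2*20 = -40)
a(r, w) = 7/3 + w/6 (a(r, w) = 3 + (w - 4)/6 = 3 + (-4 + w)/6 = 3 + (-⅔ + w/6) = 7/3 + w/6)
A(H) = (-40 + H)/(-24 + H) (A(H) = (H - 40)/(H - 24) = (-40 + H)/(-24 + H))
A(15)*a(4, Z(-4)) = ((-40 + 15)/(-24 + 15))*(7/3 + (4*(-4)²)/6) = (-25/(-9))*(7/3 + (4*16)/6) = (-⅑*(-25))*(7/3 + (⅙)*64) = 25*(7/3 + 32/3)/9 = (25/9)*13 = 325/9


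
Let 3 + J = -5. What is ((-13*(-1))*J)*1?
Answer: -104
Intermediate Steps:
J = -8 (J = -3 - 5 = -8)
((-13*(-1))*J)*1 = (-13*(-1)*(-8))*1 = (13*(-8))*1 = -104*1 = -104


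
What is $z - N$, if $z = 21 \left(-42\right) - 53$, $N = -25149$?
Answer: $24214$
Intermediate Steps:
$z = -935$ ($z = -882 - 53 = -935$)
$z - N = -935 - -25149 = -935 + 25149 = 24214$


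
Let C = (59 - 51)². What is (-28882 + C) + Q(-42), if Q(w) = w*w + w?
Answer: -27096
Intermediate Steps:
Q(w) = w + w² (Q(w) = w² + w = w + w²)
C = 64 (C = 8² = 64)
(-28882 + C) + Q(-42) = (-28882 + 64) - 42*(1 - 42) = -28818 - 42*(-41) = -28818 + 1722 = -27096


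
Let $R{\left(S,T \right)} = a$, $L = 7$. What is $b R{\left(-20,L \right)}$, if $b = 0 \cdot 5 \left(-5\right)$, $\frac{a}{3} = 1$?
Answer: $0$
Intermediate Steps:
$a = 3$ ($a = 3 \cdot 1 = 3$)
$b = 0$ ($b = 0 \left(-5\right) = 0$)
$R{\left(S,T \right)} = 3$
$b R{\left(-20,L \right)} = 0 \cdot 3 = 0$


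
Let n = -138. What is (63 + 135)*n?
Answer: -27324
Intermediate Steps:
(63 + 135)*n = (63 + 135)*(-138) = 198*(-138) = -27324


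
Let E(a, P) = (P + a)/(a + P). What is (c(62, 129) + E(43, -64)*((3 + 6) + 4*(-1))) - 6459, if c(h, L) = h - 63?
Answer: -6455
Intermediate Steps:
E(a, P) = 1 (E(a, P) = (P + a)/(P + a) = 1)
c(h, L) = -63 + h
(c(62, 129) + E(43, -64)*((3 + 6) + 4*(-1))) - 6459 = ((-63 + 62) + 1*((3 + 6) + 4*(-1))) - 6459 = (-1 + 1*(9 - 4)) - 6459 = (-1 + 1*5) - 6459 = (-1 + 5) - 6459 = 4 - 6459 = -6455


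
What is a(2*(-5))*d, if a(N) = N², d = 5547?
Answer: 554700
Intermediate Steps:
a(2*(-5))*d = (2*(-5))²*5547 = (-10)²*5547 = 100*5547 = 554700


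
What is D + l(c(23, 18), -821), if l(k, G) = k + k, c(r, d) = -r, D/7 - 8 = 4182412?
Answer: 29276894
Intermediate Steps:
D = 29276940 (D = 56 + 7*4182412 = 56 + 29276884 = 29276940)
l(k, G) = 2*k
D + l(c(23, 18), -821) = 29276940 + 2*(-1*23) = 29276940 + 2*(-23) = 29276940 - 46 = 29276894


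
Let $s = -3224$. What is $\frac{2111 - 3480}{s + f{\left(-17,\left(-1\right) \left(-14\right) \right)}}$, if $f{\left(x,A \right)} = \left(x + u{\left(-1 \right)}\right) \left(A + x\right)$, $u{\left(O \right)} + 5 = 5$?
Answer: $\frac{1369}{3173} \approx 0.43145$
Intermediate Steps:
$u{\left(O \right)} = 0$ ($u{\left(O \right)} = -5 + 5 = 0$)
$f{\left(x,A \right)} = x \left(A + x\right)$ ($f{\left(x,A \right)} = \left(x + 0\right) \left(A + x\right) = x \left(A + x\right)$)
$\frac{2111 - 3480}{s + f{\left(-17,\left(-1\right) \left(-14\right) \right)}} = \frac{2111 - 3480}{-3224 - 17 \left(\left(-1\right) \left(-14\right) - 17\right)} = - \frac{1369}{-3224 - 17 \left(14 - 17\right)} = - \frac{1369}{-3224 - -51} = - \frac{1369}{-3224 + 51} = - \frac{1369}{-3173} = \left(-1369\right) \left(- \frac{1}{3173}\right) = \frac{1369}{3173}$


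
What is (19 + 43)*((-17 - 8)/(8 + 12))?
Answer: -155/2 ≈ -77.500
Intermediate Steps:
(19 + 43)*((-17 - 8)/(8 + 12)) = 62*(-25/20) = 62*(-25*1/20) = 62*(-5/4) = -155/2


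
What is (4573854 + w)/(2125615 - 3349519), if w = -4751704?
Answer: 88925/611952 ≈ 0.14531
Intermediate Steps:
(4573854 + w)/(2125615 - 3349519) = (4573854 - 4751704)/(2125615 - 3349519) = -177850/(-1223904) = -177850*(-1/1223904) = 88925/611952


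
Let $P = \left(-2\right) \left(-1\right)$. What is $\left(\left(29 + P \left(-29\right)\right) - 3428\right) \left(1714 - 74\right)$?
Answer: $-5669480$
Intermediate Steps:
$P = 2$
$\left(\left(29 + P \left(-29\right)\right) - 3428\right) \left(1714 - 74\right) = \left(\left(29 + 2 \left(-29\right)\right) - 3428\right) \left(1714 - 74\right) = \left(\left(29 - 58\right) - 3428\right) 1640 = \left(-29 - 3428\right) 1640 = \left(-3457\right) 1640 = -5669480$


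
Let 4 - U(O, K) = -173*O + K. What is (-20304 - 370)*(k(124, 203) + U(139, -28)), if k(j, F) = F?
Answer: -502006068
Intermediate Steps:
U(O, K) = 4 - K + 173*O (U(O, K) = 4 - (-173*O + K) = 4 - (K - 173*O) = 4 + (-K + 173*O) = 4 - K + 173*O)
(-20304 - 370)*(k(124, 203) + U(139, -28)) = (-20304 - 370)*(203 + (4 - 1*(-28) + 173*139)) = -20674*(203 + (4 + 28 + 24047)) = -20674*(203 + 24079) = -20674*24282 = -502006068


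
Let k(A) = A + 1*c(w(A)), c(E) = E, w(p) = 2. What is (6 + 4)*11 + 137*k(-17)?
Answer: -1945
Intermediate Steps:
k(A) = 2 + A (k(A) = A + 1*2 = A + 2 = 2 + A)
(6 + 4)*11 + 137*k(-17) = (6 + 4)*11 + 137*(2 - 17) = 10*11 + 137*(-15) = 110 - 2055 = -1945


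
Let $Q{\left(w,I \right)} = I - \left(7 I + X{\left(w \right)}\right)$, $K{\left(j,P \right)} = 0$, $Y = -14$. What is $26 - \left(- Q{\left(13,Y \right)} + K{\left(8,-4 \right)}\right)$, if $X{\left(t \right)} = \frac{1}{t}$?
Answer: $\frac{1429}{13} \approx 109.92$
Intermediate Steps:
$Q{\left(w,I \right)} = - \frac{1}{w} - 6 I$ ($Q{\left(w,I \right)} = I - \left(7 I + \frac{1}{w}\right) = I - \left(\frac{1}{w} + 7 I\right) = - \frac{1}{w} - 6 I$)
$26 - \left(- Q{\left(13,Y \right)} + K{\left(8,-4 \right)}\right) = 26 - - \frac{1091}{13} = 26 + \left(\left(\left(-1\right) \frac{1}{13} + 84\right) + 0\right) = 26 + \left(\left(- \frac{1}{13} + 84\right) + 0\right) = 26 + \left(\frac{1091}{13} + 0\right) = 26 + \frac{1091}{13} = \frac{1429}{13}$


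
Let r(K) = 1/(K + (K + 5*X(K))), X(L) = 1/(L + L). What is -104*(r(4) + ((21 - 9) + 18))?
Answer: -216112/69 ≈ -3132.1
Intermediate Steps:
X(L) = 1/(2*L)
r(K) = 1/(2*K + 5/(2*K)) (r(K) = 1/(K + (K + 5*(1/(2*K)))) = 1/(K + (K + 5/(2*K))) = 1/(2*K + 5/(2*K)))
-104*(r(4) + ((21 - 9) + 18)) = -104*(2*4/(5 + 4*4²) + ((21 - 9) + 18)) = -104*(2*4/(5 + 4*16) + (12 + 18)) = -104*(2*4/(5 + 64) + 30) = -104*(2*4/69 + 30) = -104*(2*4*(1/69) + 30) = -104*(8/69 + 30) = -104*2078/69 = -216112/69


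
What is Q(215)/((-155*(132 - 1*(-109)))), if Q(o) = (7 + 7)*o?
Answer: -602/7471 ≈ -0.080578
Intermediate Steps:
Q(o) = 14*o
Q(215)/((-155*(132 - 1*(-109)))) = (14*215)/((-155*(132 - 1*(-109)))) = 3010/((-155*(132 + 109))) = 3010/((-155*241)) = 3010/(-37355) = 3010*(-1/37355) = -602/7471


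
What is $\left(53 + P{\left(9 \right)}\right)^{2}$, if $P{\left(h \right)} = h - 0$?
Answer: $3844$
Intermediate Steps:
$P{\left(h \right)} = h$ ($P{\left(h \right)} = h + 0 = h$)
$\left(53 + P{\left(9 \right)}\right)^{2} = \left(53 + 9\right)^{2} = 62^{2} = 3844$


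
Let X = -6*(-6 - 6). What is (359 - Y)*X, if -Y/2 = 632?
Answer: 116856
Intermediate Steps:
Y = -1264 (Y = -2*632 = -1264)
X = 72 (X = -6*(-12) = 72)
(359 - Y)*X = (359 - 1*(-1264))*72 = (359 + 1264)*72 = 1623*72 = 116856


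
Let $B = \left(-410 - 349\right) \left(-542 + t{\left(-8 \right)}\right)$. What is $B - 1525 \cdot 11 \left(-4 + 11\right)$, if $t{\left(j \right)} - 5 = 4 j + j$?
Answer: $320518$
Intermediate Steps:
$t{\left(j \right)} = 5 + 5 j$ ($t{\left(j \right)} = 5 + \left(4 j + j\right) = 5 + 5 j$)
$B = 437943$ ($B = \left(-410 - 349\right) \left(-542 + \left(5 + 5 \left(-8\right)\right)\right) = - 759 \left(-542 + \left(5 - 40\right)\right) = - 759 \left(-542 - 35\right) = \left(-759\right) \left(-577\right) = 437943$)
$B - 1525 \cdot 11 \left(-4 + 11\right) = 437943 - 1525 \cdot 11 \left(-4 + 11\right) = 437943 - 1525 \cdot 11 \cdot 7 = 437943 - 117425 = 320518$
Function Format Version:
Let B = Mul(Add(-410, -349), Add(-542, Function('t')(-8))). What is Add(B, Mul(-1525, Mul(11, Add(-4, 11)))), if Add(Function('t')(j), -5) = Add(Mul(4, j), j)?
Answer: 320518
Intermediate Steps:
Function('t')(j) = Add(5, Mul(5, j)) (Function('t')(j) = Add(5, Add(Mul(4, j), j)) = Add(5, Mul(5, j)))
B = 437943 (B = Mul(Add(-410, -349), Add(-542, Add(5, Mul(5, -8)))) = Mul(-759, Add(-542, Add(5, -40))) = Mul(-759, Add(-542, -35)) = Mul(-759, -577) = 437943)
Add(B, Mul(-1525, Mul(11, Add(-4, 11)))) = Add(437943, Mul(-1525, Mul(11, Add(-4, 11)))) = Add(437943, Mul(-1525, Mul(11, 7))) = Add(437943, Mul(-1525, 77)) = Add(437943, -117425) = 320518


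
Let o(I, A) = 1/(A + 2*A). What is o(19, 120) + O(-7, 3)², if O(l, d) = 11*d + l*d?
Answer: 51841/360 ≈ 144.00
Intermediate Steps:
O(l, d) = 11*d + d*l
o(I, A) = 1/(3*A)
o(19, 120) + O(-7, 3)² = (⅓)/120 + (3*(11 - 7))² = (⅓)*(1/120) + (3*4)² = 1/360 + 12² = 1/360 + 144 = 51841/360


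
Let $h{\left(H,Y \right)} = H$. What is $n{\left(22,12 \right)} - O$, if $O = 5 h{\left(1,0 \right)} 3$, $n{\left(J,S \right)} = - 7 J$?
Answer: $-169$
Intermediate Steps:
$O = 15$ ($O = 5 \cdot 1 \cdot 3 = 5 \cdot 3 = 15$)
$n{\left(22,12 \right)} - O = \left(-7\right) 22 - 15 = -154 - 15 = -169$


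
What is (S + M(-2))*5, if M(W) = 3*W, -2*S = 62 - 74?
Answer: 0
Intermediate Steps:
S = 6 (S = -(62 - 74)/2 = -½*(-12) = 6)
(S + M(-2))*5 = (6 + 3*(-2))*5 = (6 - 6)*5 = 0*5 = 0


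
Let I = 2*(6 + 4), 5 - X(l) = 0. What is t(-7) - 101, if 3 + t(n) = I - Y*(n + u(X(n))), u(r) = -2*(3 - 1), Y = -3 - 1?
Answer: -128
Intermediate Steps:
X(l) = 5 (X(l) = 5 - 1*0 = 5 + 0 = 5)
Y = -4
I = 20 (I = 2*10 = 20)
u(r) = -4 (u(r) = -2*2 = -4)
t(n) = 1 + 4*n (t(n) = -3 + (20 - (-4)*(n - 4)) = -3 + (20 - (-4)*(-4 + n)) = -3 + (20 - (16 - 4*n)) = -3 + (20 + (-16 + 4*n)) = -3 + (4 + 4*n) = 1 + 4*n)
t(-7) - 101 = (1 + 4*(-7)) - 101 = (1 - 28) - 101 = -27 - 101 = -128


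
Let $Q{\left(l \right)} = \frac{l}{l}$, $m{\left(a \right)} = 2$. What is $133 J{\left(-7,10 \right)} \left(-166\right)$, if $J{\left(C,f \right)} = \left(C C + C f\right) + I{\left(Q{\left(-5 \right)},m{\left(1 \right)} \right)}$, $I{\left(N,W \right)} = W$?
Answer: $419482$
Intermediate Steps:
$Q{\left(l \right)} = 1$
$J{\left(C,f \right)} = 2 + C^{2} + C f$ ($J{\left(C,f \right)} = \left(C C + C f\right) + 2 = \left(C^{2} + C f\right) + 2 = 2 + C^{2} + C f$)
$133 J{\left(-7,10 \right)} \left(-166\right) = 133 \left(2 + \left(-7\right)^{2} - 70\right) \left(-166\right) = 133 \left(2 + 49 - 70\right) \left(-166\right) = 133 \left(-19\right) \left(-166\right) = \left(-2527\right) \left(-166\right) = 419482$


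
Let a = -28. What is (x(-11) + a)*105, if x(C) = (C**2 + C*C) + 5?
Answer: 22995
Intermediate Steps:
x(C) = 5 + 2*C**2 (x(C) = (C**2 + C**2) + 5 = 2*C**2 + 5 = 5 + 2*C**2)
(x(-11) + a)*105 = ((5 + 2*(-11)**2) - 28)*105 = ((5 + 2*121) - 28)*105 = ((5 + 242) - 28)*105 = (247 - 28)*105 = 219*105 = 22995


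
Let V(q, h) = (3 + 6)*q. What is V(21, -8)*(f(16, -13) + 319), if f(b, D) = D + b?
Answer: 60858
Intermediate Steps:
V(q, h) = 9*q
V(21, -8)*(f(16, -13) + 319) = (9*21)*((-13 + 16) + 319) = 189*(3 + 319) = 189*322 = 60858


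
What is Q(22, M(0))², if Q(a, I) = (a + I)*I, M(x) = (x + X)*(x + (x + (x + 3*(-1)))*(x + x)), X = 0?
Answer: 0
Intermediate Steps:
M(x) = x*(x + 2*x*(-3 + 2*x)) (M(x) = (x + 0)*(x + (x + (x + 3*(-1)))*(x + x)) = x*(x + (x + (x - 3))*(2*x)) = x*(x + (x + (-3 + x))*(2*x)) = x*(x + (-3 + 2*x)*(2*x)) = x*(x + 2*x*(-3 + 2*x)))
Q(a, I) = I*(I + a) (Q(a, I) = (I + a)*I = I*(I + a))
Q(22, M(0))² = ((0²*(-5 + 4*0))*(0²*(-5 + 4*0) + 22))² = ((0*(-5 + 0))*(0*(-5 + 0) + 22))² = ((0*(-5))*(0*(-5) + 22))² = (0*(0 + 22))² = (0*22)² = 0² = 0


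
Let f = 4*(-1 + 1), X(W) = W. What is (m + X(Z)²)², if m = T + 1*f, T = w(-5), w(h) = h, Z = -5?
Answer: 400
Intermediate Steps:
T = -5
f = 0 (f = 4*0 = 0)
m = -5 (m = -5 + 1*0 = -5 + 0 = -5)
(m + X(Z)²)² = (-5 + (-5)²)² = (-5 + 25)² = 20² = 400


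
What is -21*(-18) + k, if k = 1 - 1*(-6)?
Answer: 385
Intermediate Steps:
k = 7 (k = 1 + 6 = 7)
-21*(-18) + k = -21*(-18) + 7 = 378 + 7 = 385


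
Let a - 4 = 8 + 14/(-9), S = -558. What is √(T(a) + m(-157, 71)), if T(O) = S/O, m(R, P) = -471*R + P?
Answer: √163387745/47 ≈ 271.96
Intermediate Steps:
m(R, P) = P - 471*R
a = 94/9 (a = 4 + (8 + 14/(-9)) = 4 + (8 - ⅑*14) = 4 + (8 - 14/9) = 4 + 58/9 = 94/9 ≈ 10.444)
T(O) = -558/O
√(T(a) + m(-157, 71)) = √(-558/94/9 + (71 - 471*(-157))) = √(-558*9/94 + (71 + 73947)) = √(-2511/47 + 74018) = √(3476335/47) = √163387745/47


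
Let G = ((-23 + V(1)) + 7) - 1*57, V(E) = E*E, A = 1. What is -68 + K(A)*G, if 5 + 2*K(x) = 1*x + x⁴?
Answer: 40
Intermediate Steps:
V(E) = E²
K(x) = -5/2 + x/2 + x⁴/2 (K(x) = -5/2 + (1*x + x⁴)/2 = -5/2 + (x + x⁴)/2 = -5/2 + (x/2 + x⁴/2) = -5/2 + x/2 + x⁴/2)
G = -72 (G = ((-23 + 1²) + 7) - 1*57 = ((-23 + 1) + 7) - 57 = (-22 + 7) - 57 = -15 - 57 = -72)
-68 + K(A)*G = -68 + (-5/2 + (½)*1 + (½)*1⁴)*(-72) = -68 + (-5/2 + ½ + (½)*1)*(-72) = -68 + (-5/2 + ½ + ½)*(-72) = -68 - 3/2*(-72) = -68 + 108 = 40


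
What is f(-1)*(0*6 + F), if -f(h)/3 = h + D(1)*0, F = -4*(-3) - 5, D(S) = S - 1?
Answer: 21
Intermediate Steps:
D(S) = -1 + S
F = 7 (F = 12 - 5 = 7)
f(h) = -3*h (f(h) = -3*(h + (-1 + 1)*0) = -3*(h + 0*0) = -3*(h + 0) = -3*h)
f(-1)*(0*6 + F) = (-3*(-1))*(0*6 + 7) = 3*(0 + 7) = 3*7 = 21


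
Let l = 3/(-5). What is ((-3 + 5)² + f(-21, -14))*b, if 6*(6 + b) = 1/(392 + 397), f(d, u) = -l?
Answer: -653269/23670 ≈ -27.599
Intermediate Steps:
l = -⅗ (l = 3*(-⅕) = -⅗ ≈ -0.60000)
f(d, u) = ⅗ (f(d, u) = -1*(-⅗) = ⅗)
b = -28403/4734 (b = -6 + 1/(6*(392 + 397)) = -6 + (⅙)/789 = -6 + (⅙)*(1/789) = -6 + 1/4734 = -28403/4734 ≈ -5.9998)
((-3 + 5)² + f(-21, -14))*b = ((-3 + 5)² + ⅗)*(-28403/4734) = (2² + ⅗)*(-28403/4734) = (4 + ⅗)*(-28403/4734) = (23/5)*(-28403/4734) = -653269/23670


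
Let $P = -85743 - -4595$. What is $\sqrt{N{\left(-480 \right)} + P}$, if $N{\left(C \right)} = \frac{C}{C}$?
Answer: $i \sqrt{81147} \approx 284.86 i$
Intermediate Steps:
$N{\left(C \right)} = 1$
$P = -81148$ ($P = -85743 + 4595 = -81148$)
$\sqrt{N{\left(-480 \right)} + P} = \sqrt{1 - 81148} = \sqrt{-81147} = i \sqrt{81147}$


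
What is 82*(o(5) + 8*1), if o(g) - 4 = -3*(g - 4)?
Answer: 738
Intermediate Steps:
o(g) = 16 - 3*g (o(g) = 4 - 3*(g - 4) = 4 - 3*(-4 + g) = 4 + (12 - 3*g) = 16 - 3*g)
82*(o(5) + 8*1) = 82*((16 - 3*5) + 8*1) = 82*((16 - 15) + 8) = 82*(1 + 8) = 82*9 = 738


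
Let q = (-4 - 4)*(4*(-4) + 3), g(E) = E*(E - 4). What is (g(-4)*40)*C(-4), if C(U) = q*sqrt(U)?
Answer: 266240*I ≈ 2.6624e+5*I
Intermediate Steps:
g(E) = E*(-4 + E)
q = 104 (q = -8*(-16 + 3) = -8*(-13) = 104)
C(U) = 104*sqrt(U)
(g(-4)*40)*C(-4) = (-4*(-4 - 4)*40)*(104*sqrt(-4)) = (-4*(-8)*40)*(104*(2*I)) = (32*40)*(208*I) = 1280*(208*I) = 266240*I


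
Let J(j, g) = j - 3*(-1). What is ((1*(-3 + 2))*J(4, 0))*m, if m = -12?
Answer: 84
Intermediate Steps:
J(j, g) = 3 + j (J(j, g) = j + 3 = 3 + j)
((1*(-3 + 2))*J(4, 0))*m = ((1*(-3 + 2))*(3 + 4))*(-12) = ((1*(-1))*7)*(-12) = -1*7*(-12) = -7*(-12) = 84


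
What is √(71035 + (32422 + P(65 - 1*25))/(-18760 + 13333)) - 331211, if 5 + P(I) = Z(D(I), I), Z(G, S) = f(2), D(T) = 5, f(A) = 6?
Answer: -331211 + √25826792974/603 ≈ -3.3094e+5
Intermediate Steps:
Z(G, S) = 6
P(I) = 1 (P(I) = -5 + 6 = 1)
√(71035 + (32422 + P(65 - 1*25))/(-18760 + 13333)) - 331211 = √(71035 + (32422 + 1)/(-18760 + 13333)) - 331211 = √(71035 + 32423/(-5427)) - 331211 = √(71035 + 32423*(-1/5427)) - 331211 = √(71035 - 32423/5427) - 331211 = √(385474522/5427) - 331211 = √25826792974/603 - 331211 = -331211 + √25826792974/603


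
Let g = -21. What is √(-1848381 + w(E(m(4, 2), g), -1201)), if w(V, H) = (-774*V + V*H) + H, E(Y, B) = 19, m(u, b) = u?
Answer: I*√1887107 ≈ 1373.7*I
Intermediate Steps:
w(V, H) = H - 774*V + H*V (w(V, H) = (-774*V + H*V) + H = H - 774*V + H*V)
√(-1848381 + w(E(m(4, 2), g), -1201)) = √(-1848381 + (-1201 - 774*19 - 1201*19)) = √(-1848381 + (-1201 - 14706 - 22819)) = √(-1848381 - 38726) = √(-1887107) = I*√1887107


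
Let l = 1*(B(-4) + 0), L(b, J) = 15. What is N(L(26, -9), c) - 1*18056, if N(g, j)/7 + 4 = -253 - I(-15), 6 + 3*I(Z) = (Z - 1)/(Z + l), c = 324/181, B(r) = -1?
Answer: -59530/3 ≈ -19843.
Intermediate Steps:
l = -1 (l = 1*(-1 + 0) = 1*(-1) = -1)
c = 324/181 (c = 324*(1/181) = 324/181 ≈ 1.7901)
I(Z) = -5/3 (I(Z) = -2 + ((Z - 1)/(Z - 1))/3 = -2 + ((-1 + Z)/(-1 + Z))/3 = -2 + (⅓)*1 = -2 + ⅓ = -5/3)
N(g, j) = -5362/3 (N(g, j) = -28 + 7*(-253 - 1*(-5/3)) = -28 + 7*(-253 + 5/3) = -28 + 7*(-754/3) = -28 - 5278/3 = -5362/3)
N(L(26, -9), c) - 1*18056 = -5362/3 - 1*18056 = -5362/3 - 18056 = -59530/3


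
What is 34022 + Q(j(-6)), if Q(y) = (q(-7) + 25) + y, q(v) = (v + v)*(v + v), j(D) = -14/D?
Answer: 102736/3 ≈ 34245.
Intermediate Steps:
q(v) = 4*v² (q(v) = (2*v)*(2*v) = 4*v²)
Q(y) = 221 + y (Q(y) = (4*(-7)² + 25) + y = (4*49 + 25) + y = (196 + 25) + y = 221 + y)
34022 + Q(j(-6)) = 34022 + (221 - 14/(-6)) = 34022 + (221 - 14*(-⅙)) = 34022 + (221 + 7/3) = 34022 + 670/3 = 102736/3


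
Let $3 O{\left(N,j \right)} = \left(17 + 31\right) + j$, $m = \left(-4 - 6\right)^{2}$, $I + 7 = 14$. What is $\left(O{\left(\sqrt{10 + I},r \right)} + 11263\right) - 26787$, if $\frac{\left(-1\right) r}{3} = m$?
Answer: $-15608$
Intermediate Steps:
$I = 7$ ($I = -7 + 14 = 7$)
$m = 100$ ($m = \left(-10\right)^{2} = 100$)
$r = -300$ ($r = \left(-3\right) 100 = -300$)
$O{\left(N,j \right)} = 16 + \frac{j}{3}$ ($O{\left(N,j \right)} = \frac{\left(17 + 31\right) + j}{3} = \frac{48 + j}{3} = 16 + \frac{j}{3}$)
$\left(O{\left(\sqrt{10 + I},r \right)} + 11263\right) - 26787 = \left(\left(16 + \frac{1}{3} \left(-300\right)\right) + 11263\right) - 26787 = \left(\left(16 - 100\right) + 11263\right) - 26787 = \left(-84 + 11263\right) - 26787 = 11179 - 26787 = -15608$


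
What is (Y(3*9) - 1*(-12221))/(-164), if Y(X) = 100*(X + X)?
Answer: -17621/164 ≈ -107.45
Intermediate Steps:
Y(X) = 200*X (Y(X) = 100*(2*X) = 200*X)
(Y(3*9) - 1*(-12221))/(-164) = (200*(3*9) - 1*(-12221))/(-164) = (200*27 + 12221)*(-1/164) = (5400 + 12221)*(-1/164) = 17621*(-1/164) = -17621/164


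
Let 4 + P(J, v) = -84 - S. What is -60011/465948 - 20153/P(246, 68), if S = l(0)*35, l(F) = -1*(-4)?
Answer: 27906451/316179 ≈ 88.262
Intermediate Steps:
l(F) = 4
S = 140 (S = 4*35 = 140)
P(J, v) = -228 (P(J, v) = -4 + (-84 - 1*140) = -4 + (-84 - 140) = -4 - 224 = -228)
-60011/465948 - 20153/P(246, 68) = -60011/465948 - 20153/(-228) = -60011*1/465948 - 20153*(-1/228) = -8573/66564 + 20153/228 = 27906451/316179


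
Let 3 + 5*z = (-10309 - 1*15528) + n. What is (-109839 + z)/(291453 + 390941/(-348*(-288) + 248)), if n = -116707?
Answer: -69500702224/146416283785 ≈ -0.47468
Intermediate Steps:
z = -142547/5 (z = -⅗ + ((-10309 - 1*15528) - 116707)/5 = -⅗ + ((-10309 - 15528) - 116707)/5 = -⅗ + (-25837 - 116707)/5 = -⅗ + (⅕)*(-142544) = -⅗ - 142544/5 = -142547/5 ≈ -28509.)
(-109839 + z)/(291453 + 390941/(-348*(-288) + 248)) = (-109839 - 142547/5)/(291453 + 390941/(-348*(-288) + 248)) = -691742/(5*(291453 + 390941/(100224 + 248))) = -691742/(5*(291453 + 390941/100472)) = -691742/(5*29283256757/100472) = -691742/5*100472/29283256757 = -69500702224/146416283785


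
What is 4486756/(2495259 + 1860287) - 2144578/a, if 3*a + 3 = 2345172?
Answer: -2916703884500/1702415242879 ≈ -1.7133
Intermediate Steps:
a = 781723 (a = -1 + (⅓)*2345172 = -1 + 781724 = 781723)
4486756/(2495259 + 1860287) - 2144578/a = 4486756/(2495259 + 1860287) - 2144578/781723 = 4486756/4355546 - 2144578*1/781723 = 4486756*(1/4355546) - 2144578/781723 = 2243378/2177773 - 2144578/781723 = -2916703884500/1702415242879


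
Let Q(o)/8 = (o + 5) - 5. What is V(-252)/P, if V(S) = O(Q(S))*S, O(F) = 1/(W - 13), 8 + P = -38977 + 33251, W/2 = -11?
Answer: -18/14335 ≈ -0.0012557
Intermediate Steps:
W = -22 (W = 2*(-11) = -22)
Q(o) = 8*o (Q(o) = 8*((o + 5) - 5) = 8*((5 + o) - 5) = 8*o)
P = -5734 (P = -8 + (-38977 + 33251) = -8 - 5726 = -5734)
O(F) = -1/35 (O(F) = 1/(-22 - 13) = 1/(-35) = -1/35)
V(S) = -S/35
V(-252)/P = -1/35*(-252)/(-5734) = (36/5)*(-1/5734) = -18/14335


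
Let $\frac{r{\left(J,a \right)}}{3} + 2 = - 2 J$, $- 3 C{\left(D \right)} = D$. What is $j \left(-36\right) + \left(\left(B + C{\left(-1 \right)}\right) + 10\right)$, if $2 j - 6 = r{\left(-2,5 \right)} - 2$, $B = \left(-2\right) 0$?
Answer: $- \frac{509}{3} \approx -169.67$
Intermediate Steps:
$C{\left(D \right)} = - \frac{D}{3}$
$r{\left(J,a \right)} = -6 - 6 J$ ($r{\left(J,a \right)} = -6 + 3 \left(- 2 J\right) = -6 - 6 J$)
$B = 0$
$j = 5$ ($j = 3 + \frac{\left(-6 - -12\right) - 2}{2} = 3 + \frac{\left(-6 + 12\right) - 2}{2} = 3 + \frac{6 - 2}{2} = 3 + \frac{1}{2} \cdot 4 = 3 + 2 = 5$)
$j \left(-36\right) + \left(\left(B + C{\left(-1 \right)}\right) + 10\right) = 5 \left(-36\right) + \left(\left(0 - - \frac{1}{3}\right) + 10\right) = -180 + \left(\left(0 + \frac{1}{3}\right) + 10\right) = -180 + \left(\frac{1}{3} + 10\right) = -180 + \frac{31}{3} = - \frac{509}{3}$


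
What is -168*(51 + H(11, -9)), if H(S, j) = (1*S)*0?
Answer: -8568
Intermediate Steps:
H(S, j) = 0 (H(S, j) = S*0 = 0)
-168*(51 + H(11, -9)) = -168*(51 + 0) = -168*51 = -8568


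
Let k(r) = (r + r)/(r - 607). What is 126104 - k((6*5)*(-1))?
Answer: 80328188/637 ≈ 1.2610e+5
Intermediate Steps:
k(r) = 2*r/(-607 + r) (k(r) = (2*r)/(-607 + r) = 2*r/(-607 + r))
126104 - k((6*5)*(-1)) = 126104 - 2*(6*5)*(-1)/(-607 + (6*5)*(-1)) = 126104 - 2*30*(-1)/(-607 + 30*(-1)) = 126104 - 2*(-30)/(-607 - 30) = 126104 - 2*(-30)/(-637) = 126104 - 2*(-30)*(-1)/637 = 126104 - 1*60/637 = 126104 - 60/637 = 80328188/637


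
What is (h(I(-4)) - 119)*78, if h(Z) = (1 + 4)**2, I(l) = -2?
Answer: -7332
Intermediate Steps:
h(Z) = 25 (h(Z) = 5**2 = 25)
(h(I(-4)) - 119)*78 = (25 - 119)*78 = -94*78 = -7332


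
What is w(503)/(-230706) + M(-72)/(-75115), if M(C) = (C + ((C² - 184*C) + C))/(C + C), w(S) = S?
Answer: -8483183/17329481190 ≈ -0.00048952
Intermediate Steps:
M(C) = (C² - 182*C)/(2*C) (M(C) = (C + (C² - 183*C))/((2*C)) = (C² - 182*C)*(1/(2*C)) = (C² - 182*C)/(2*C))
w(503)/(-230706) + M(-72)/(-75115) = 503/(-230706) + (-91 + (½)*(-72))/(-75115) = 503*(-1/230706) + (-91 - 36)*(-1/75115) = -503/230706 - 127*(-1/75115) = -503/230706 + 127/75115 = -8483183/17329481190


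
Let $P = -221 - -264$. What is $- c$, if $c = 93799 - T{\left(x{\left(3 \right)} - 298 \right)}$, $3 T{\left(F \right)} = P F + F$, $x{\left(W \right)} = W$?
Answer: $- \frac{294377}{3} \approx -98126.0$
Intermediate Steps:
$P = 43$ ($P = -221 + 264 = 43$)
$T{\left(F \right)} = \frac{44 F}{3}$ ($T{\left(F \right)} = \frac{43 F + F}{3} = \frac{44 F}{3}$)
$c = \frac{294377}{3}$ ($c = 93799 - \frac{44 \left(3 - 298\right)}{3} = 93799 - \frac{44}{3} \left(-295\right) = 93799 - - \frac{12980}{3} = 93799 + \frac{12980}{3} = \frac{294377}{3} \approx 98126.0$)
$- c = \left(-1\right) \frac{294377}{3} = - \frac{294377}{3}$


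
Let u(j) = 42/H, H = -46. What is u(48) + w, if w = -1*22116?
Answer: -508689/23 ≈ -22117.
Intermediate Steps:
w = -22116
u(j) = -21/23 (u(j) = 42/(-46) = 42*(-1/46) = -21/23)
u(48) + w = -21/23 - 22116 = -508689/23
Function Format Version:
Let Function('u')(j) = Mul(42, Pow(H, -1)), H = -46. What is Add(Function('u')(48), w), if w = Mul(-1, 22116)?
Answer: Rational(-508689, 23) ≈ -22117.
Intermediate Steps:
w = -22116
Function('u')(j) = Rational(-21, 23) (Function('u')(j) = Mul(42, Pow(-46, -1)) = Mul(42, Rational(-1, 46)) = Rational(-21, 23))
Add(Function('u')(48), w) = Add(Rational(-21, 23), -22116) = Rational(-508689, 23)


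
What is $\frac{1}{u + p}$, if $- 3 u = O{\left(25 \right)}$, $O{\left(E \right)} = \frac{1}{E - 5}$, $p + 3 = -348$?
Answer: $- \frac{60}{21061} \approx -0.0028489$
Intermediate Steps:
$p = -351$ ($p = -3 - 348 = -351$)
$O{\left(E \right)} = \frac{1}{-5 + E}$
$u = - \frac{1}{60}$ ($u = - \frac{1}{3 \left(-5 + 25\right)} = - \frac{1}{3 \cdot 20} = \left(- \frac{1}{3}\right) \frac{1}{20} = - \frac{1}{60} \approx -0.016667$)
$\frac{1}{u + p} = \frac{1}{- \frac{1}{60} - 351} = \frac{1}{- \frac{21061}{60}} = - \frac{60}{21061}$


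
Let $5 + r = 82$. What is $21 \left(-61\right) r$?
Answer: $-98637$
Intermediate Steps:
$r = 77$ ($r = -5 + 82 = 77$)
$21 \left(-61\right) r = 21 \left(-61\right) 77 = \left(-1281\right) 77 = -98637$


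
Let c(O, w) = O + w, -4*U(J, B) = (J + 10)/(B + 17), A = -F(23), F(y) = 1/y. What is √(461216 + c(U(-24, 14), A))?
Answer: √937871807990/1426 ≈ 679.13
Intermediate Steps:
A = -1/23 ≈ -0.043478
U(J, B) = -(10 + J)/(4*(17 + B)) (U(J, B) = -(J + 10)/(4*(B + 17)) = -(10 + J)/(4*(17 + B)))
√(461216 + c(U(-24, 14), A)) = √(461216 + ((-10 - 1*(-24))/(4*(17 + 14)) - 1/23)) = √(461216 + ((¼)*(-10 + 24)/31 - 1/23)) = √(461216 + ((¼)*(1/31)*14 - 1/23)) = √(461216 + (7/62 - 1/23)) = √(461216 + 99/1426) = √(657694115/1426) = √937871807990/1426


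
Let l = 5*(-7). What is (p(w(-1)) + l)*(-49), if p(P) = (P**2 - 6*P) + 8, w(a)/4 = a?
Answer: -637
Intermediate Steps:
l = -35
w(a) = 4*a
p(P) = 8 + P**2 - 6*P
(p(w(-1)) + l)*(-49) = ((8 + (4*(-1))**2 - 24*(-1)) - 35)*(-49) = ((8 + (-4)**2 - 6*(-4)) - 35)*(-49) = ((8 + 16 + 24) - 35)*(-49) = (48 - 35)*(-49) = 13*(-49) = -637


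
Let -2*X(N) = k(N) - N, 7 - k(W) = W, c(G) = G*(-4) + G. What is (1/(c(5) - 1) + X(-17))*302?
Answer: -49679/8 ≈ -6209.9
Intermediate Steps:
c(G) = -3*G (c(G) = -4*G + G = -3*G)
k(W) = 7 - W
X(N) = -7/2 + N (X(N) = -((7 - N) - N)/2 = -(7 - 2*N)/2 = -7/2 + N)
(1/(c(5) - 1) + X(-17))*302 = (1/(-3*5 - 1) + (-7/2 - 17))*302 = (1/(-15 - 1) - 41/2)*302 = (1/(-16) - 41/2)*302 = (-1/16*1 - 41/2)*302 = (-1/16 - 41/2)*302 = -329/16*302 = -49679/8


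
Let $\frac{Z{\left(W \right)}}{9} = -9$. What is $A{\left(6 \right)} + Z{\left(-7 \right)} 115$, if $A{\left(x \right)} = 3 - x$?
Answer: $-9318$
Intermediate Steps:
$Z{\left(W \right)} = -81$ ($Z{\left(W \right)} = 9 \left(-9\right) = -81$)
$A{\left(6 \right)} + Z{\left(-7 \right)} 115 = \left(3 - 6\right) - 9315 = -3 - 9315 = -9318$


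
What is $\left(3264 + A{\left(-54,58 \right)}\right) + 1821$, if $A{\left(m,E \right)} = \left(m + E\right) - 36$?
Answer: $5053$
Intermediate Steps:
$A{\left(m,E \right)} = -36 + E + m$ ($A{\left(m,E \right)} = \left(E + m\right) - 36 = -36 + E + m$)
$\left(3264 + A{\left(-54,58 \right)}\right) + 1821 = \left(3264 - 32\right) + 1821 = 3232 + 1821 = 5053$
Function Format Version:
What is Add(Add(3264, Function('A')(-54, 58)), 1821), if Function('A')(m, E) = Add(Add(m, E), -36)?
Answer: 5053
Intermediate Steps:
Function('A')(m, E) = Add(-36, E, m) (Function('A')(m, E) = Add(Add(E, m), -36) = Add(-36, E, m))
Add(Add(3264, Function('A')(-54, 58)), 1821) = Add(Add(3264, Add(-36, 58, -54)), 1821) = Add(Add(3264, -32), 1821) = Add(3232, 1821) = 5053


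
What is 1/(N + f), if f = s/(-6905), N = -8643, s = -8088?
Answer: -6905/59671827 ≈ -0.00011572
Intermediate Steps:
f = 8088/6905 (f = -8088/(-6905) = -8088*(-1/6905) = 8088/6905 ≈ 1.1713)
1/(N + f) = 1/(-8643 + 8088/6905) = 1/(-59671827/6905) = -6905/59671827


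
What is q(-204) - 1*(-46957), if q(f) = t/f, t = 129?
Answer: 3193033/68 ≈ 46956.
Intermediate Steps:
q(f) = 129/f
q(-204) - 1*(-46957) = 129/(-204) - 1*(-46957) = 129*(-1/204) + 46957 = -43/68 + 46957 = 3193033/68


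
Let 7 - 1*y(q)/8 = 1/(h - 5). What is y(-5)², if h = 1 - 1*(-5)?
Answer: 2304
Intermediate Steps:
h = 6 (h = 1 + 5 = 6)
y(q) = 48 (y(q) = 56 - 8/(6 - 5) = 56 - 8/1 = 56 - 8*1 = 56 - 8 = 48)
y(-5)² = 48² = 2304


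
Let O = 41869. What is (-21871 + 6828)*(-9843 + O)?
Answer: -481767118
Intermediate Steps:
(-21871 + 6828)*(-9843 + O) = (-21871 + 6828)*(-9843 + 41869) = -15043*32026 = -481767118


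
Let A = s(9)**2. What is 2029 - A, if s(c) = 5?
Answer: 2004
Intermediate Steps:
A = 25 (A = 5**2 = 25)
2029 - A = 2029 - 1*25 = 2029 - 25 = 2004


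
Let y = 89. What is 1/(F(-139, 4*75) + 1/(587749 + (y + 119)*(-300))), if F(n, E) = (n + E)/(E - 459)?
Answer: -83530491/84581030 ≈ -0.98758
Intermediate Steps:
F(n, E) = (E + n)/(-459 + E)
1/(F(-139, 4*75) + 1/(587749 + (y + 119)*(-300))) = 1/((4*75 - 139)/(-459 + 4*75) + 1/(587749 + (89 + 119)*(-300))) = 1/((300 - 139)/(-459 + 300) + 1/(587749 + 208*(-300))) = 1/(161/(-159) + 1/(587749 - 62400)) = 1/(-1/159*161 + 1/525349) = 1/(-161/159 + 1/525349) = 1/(-84581030/83530491) = -83530491/84581030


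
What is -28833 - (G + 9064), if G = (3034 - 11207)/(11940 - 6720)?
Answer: -197814167/5220 ≈ -37895.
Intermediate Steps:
G = -8173/5220 ≈ -1.5657
-28833 - (G + 9064) = -28833 - (-8173/5220 + 9064) = -28833 - 1*47305907/5220 = -28833 - 47305907/5220 = -197814167/5220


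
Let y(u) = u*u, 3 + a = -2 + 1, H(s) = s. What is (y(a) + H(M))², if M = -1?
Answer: 225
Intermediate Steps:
a = -4 (a = -3 + (-2 + 1) = -3 - 1 = -4)
y(u) = u²
(y(a) + H(M))² = ((-4)² - 1)² = (16 - 1)² = 15² = 225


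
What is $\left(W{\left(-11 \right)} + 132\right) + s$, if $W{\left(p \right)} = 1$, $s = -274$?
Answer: $-141$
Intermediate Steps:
$\left(W{\left(-11 \right)} + 132\right) + s = \left(1 + 132\right) - 274 = 133 - 274 = -141$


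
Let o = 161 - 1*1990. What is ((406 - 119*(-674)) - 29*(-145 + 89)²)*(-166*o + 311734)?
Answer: -6357775536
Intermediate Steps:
o = -1829 (o = 161 - 1990 = -1829)
((406 - 119*(-674)) - 29*(-145 + 89)²)*(-166*o + 311734) = ((406 - 119*(-674)) - 29*(-145 + 89)²)*(-166*(-1829) + 311734) = ((406 + 80206) - 29*(-56)²)*(303614 + 311734) = (80612 - 29*3136)*615348 = (80612 - 90944)*615348 = -10332*615348 = -6357775536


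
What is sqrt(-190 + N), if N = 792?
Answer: sqrt(602) ≈ 24.536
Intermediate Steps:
sqrt(-190 + N) = sqrt(-190 + 792) = sqrt(602)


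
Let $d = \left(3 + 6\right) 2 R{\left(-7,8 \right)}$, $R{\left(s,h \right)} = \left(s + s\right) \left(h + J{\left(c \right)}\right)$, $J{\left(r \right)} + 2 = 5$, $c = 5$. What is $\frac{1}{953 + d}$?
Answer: $- \frac{1}{1819} \approx -0.00054975$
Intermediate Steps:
$J{\left(r \right)} = 3$ ($J{\left(r \right)} = -2 + 5 = 3$)
$R{\left(s,h \right)} = 2 s \left(3 + h\right)$ ($R{\left(s,h \right)} = \left(s + s\right) \left(h + 3\right) = 2 s \left(3 + h\right)$)
$d = -2772$ ($d = \left(3 + 6\right) 2 \cdot 2 \left(-7\right) \left(3 + 8\right) = 9 \cdot 2 \cdot 2 \left(-7\right) 11 = 18 \left(-154\right) = -2772$)
$\frac{1}{953 + d} = \frac{1}{953 - 2772} = \frac{1}{-1819} = - \frac{1}{1819}$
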